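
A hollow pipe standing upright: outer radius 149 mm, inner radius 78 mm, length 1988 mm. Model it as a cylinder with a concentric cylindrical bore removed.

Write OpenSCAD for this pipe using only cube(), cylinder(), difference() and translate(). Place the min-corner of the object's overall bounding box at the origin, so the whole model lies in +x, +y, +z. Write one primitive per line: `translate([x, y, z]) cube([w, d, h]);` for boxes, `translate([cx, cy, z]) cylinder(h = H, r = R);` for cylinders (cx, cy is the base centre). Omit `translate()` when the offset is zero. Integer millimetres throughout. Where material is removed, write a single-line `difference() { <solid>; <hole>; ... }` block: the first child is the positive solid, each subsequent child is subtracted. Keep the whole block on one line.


difference() { translate([149, 149, 0]) cylinder(h = 1988, r = 149); translate([149, 149, 0]) cylinder(h = 1988, r = 78); }


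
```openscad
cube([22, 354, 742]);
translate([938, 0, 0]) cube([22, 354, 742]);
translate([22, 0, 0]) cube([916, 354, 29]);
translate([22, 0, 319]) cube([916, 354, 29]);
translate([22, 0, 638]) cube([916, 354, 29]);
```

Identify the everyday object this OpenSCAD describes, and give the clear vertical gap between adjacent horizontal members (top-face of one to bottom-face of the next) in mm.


A bookshelf. The clear shelf gap is 290 mm.

Two tall side panels with 3 horizontal boards between them — a bookshelf. The first two shelf undersides are at z = 0 and z = 319; with shelf thickness 29, the clear gap is 319 − 0 − 29 = 290 mm.


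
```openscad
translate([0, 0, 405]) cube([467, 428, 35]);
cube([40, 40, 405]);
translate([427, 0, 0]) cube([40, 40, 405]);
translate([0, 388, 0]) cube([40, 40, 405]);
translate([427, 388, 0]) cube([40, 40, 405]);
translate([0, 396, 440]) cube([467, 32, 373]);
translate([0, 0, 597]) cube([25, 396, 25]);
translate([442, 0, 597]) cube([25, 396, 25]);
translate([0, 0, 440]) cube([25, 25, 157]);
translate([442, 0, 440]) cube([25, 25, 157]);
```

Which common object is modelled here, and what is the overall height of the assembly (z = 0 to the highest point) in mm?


A chair. The overall height is 813 mm.

A slab on four corner posts with a tall panel at the back — a chair. The seat slab sits at z = 405 with thickness 35, and the 373 mm backrest starts at the seat top, so the overall height is 405 + 35 + 373 = 813 mm.


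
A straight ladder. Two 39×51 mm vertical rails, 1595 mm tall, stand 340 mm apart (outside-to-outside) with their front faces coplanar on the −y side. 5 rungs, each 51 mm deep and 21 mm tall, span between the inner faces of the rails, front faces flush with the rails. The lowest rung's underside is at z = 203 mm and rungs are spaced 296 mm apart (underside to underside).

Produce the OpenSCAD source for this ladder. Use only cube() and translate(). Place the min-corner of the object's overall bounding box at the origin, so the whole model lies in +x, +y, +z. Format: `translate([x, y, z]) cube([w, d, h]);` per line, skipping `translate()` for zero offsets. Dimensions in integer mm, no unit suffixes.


cube([39, 51, 1595]);
translate([301, 0, 0]) cube([39, 51, 1595]);
translate([39, 0, 203]) cube([262, 51, 21]);
translate([39, 0, 499]) cube([262, 51, 21]);
translate([39, 0, 795]) cube([262, 51, 21]);
translate([39, 0, 1091]) cube([262, 51, 21]);
translate([39, 0, 1387]) cube([262, 51, 21]);


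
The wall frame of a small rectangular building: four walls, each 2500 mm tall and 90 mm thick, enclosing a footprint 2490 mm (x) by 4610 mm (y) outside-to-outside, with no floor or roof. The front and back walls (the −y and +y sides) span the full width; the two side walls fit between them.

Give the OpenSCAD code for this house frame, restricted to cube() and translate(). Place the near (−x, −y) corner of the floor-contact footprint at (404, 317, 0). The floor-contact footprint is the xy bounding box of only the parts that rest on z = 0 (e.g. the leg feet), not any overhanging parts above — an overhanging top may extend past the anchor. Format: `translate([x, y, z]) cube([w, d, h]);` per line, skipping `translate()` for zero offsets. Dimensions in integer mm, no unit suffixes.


translate([404, 317, 0]) cube([2490, 90, 2500]);
translate([404, 4837, 0]) cube([2490, 90, 2500]);
translate([404, 407, 0]) cube([90, 4430, 2500]);
translate([2804, 407, 0]) cube([90, 4430, 2500]);


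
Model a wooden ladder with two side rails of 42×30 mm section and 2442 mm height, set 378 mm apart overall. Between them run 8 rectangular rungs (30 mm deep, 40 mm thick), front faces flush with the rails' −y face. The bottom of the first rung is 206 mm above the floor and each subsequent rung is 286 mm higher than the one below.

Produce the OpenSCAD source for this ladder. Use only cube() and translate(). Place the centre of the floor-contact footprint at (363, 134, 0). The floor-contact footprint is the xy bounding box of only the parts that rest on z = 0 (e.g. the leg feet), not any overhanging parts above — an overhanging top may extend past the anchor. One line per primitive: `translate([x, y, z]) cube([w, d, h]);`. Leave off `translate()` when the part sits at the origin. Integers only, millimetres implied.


translate([174, 119, 0]) cube([42, 30, 2442]);
translate([510, 119, 0]) cube([42, 30, 2442]);
translate([216, 119, 206]) cube([294, 30, 40]);
translate([216, 119, 492]) cube([294, 30, 40]);
translate([216, 119, 778]) cube([294, 30, 40]);
translate([216, 119, 1064]) cube([294, 30, 40]);
translate([216, 119, 1350]) cube([294, 30, 40]);
translate([216, 119, 1636]) cube([294, 30, 40]);
translate([216, 119, 1922]) cube([294, 30, 40]);
translate([216, 119, 2208]) cube([294, 30, 40]);


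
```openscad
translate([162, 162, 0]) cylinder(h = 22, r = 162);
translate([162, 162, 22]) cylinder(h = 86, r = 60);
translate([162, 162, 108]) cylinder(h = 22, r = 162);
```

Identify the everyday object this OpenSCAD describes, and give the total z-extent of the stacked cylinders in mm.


A spool. The overall height is 130 mm.

Three coaxial cylinders, large–small–large — a spool. Two 22 mm flanges and a 86 mm core give 22 + 86 + 22 = 130 mm.


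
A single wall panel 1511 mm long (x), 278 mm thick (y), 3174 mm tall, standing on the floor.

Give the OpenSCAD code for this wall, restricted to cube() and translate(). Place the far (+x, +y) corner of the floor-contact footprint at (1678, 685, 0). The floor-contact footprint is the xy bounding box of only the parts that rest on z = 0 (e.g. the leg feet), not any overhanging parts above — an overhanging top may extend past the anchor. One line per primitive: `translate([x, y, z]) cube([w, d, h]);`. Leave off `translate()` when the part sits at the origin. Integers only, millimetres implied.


translate([167, 407, 0]) cube([1511, 278, 3174]);


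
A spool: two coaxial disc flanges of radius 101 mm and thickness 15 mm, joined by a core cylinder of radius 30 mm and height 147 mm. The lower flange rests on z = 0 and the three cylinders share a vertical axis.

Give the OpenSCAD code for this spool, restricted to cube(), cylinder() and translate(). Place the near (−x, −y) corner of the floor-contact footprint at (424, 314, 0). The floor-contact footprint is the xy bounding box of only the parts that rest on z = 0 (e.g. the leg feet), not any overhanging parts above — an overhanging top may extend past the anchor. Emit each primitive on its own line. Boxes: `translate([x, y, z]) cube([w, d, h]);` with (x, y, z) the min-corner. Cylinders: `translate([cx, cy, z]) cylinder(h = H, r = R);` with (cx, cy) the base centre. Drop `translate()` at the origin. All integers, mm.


translate([525, 415, 0]) cylinder(h = 15, r = 101);
translate([525, 415, 15]) cylinder(h = 147, r = 30);
translate([525, 415, 162]) cylinder(h = 15, r = 101);


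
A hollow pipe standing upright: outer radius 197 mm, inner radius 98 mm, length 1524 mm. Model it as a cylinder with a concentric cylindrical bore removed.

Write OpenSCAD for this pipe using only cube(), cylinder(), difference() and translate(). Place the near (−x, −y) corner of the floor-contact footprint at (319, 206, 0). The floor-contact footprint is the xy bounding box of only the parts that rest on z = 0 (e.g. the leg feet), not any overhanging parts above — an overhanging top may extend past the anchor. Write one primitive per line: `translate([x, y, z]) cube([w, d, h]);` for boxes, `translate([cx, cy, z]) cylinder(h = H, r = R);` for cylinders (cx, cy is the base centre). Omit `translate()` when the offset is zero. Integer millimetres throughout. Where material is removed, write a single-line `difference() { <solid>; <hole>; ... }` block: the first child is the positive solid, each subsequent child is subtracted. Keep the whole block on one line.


difference() { translate([516, 403, 0]) cylinder(h = 1524, r = 197); translate([516, 403, 0]) cylinder(h = 1524, r = 98); }


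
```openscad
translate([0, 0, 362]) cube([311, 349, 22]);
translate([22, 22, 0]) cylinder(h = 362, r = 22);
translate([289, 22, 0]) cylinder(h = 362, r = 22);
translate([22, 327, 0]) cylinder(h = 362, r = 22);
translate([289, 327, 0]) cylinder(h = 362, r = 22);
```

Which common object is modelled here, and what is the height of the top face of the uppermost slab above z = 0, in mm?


A stool. The seat height is 384 mm.

A 311×349×22 slab at z = 362 on four corner cylinders — a stool. The seat top is 362 + 22 = 384 mm.


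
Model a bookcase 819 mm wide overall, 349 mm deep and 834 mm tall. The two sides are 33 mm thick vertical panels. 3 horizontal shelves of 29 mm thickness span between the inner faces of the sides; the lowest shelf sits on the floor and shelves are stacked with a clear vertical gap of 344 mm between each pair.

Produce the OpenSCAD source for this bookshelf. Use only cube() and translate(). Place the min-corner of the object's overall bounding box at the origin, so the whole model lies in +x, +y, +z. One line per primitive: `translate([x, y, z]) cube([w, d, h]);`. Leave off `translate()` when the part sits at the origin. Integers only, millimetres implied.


cube([33, 349, 834]);
translate([786, 0, 0]) cube([33, 349, 834]);
translate([33, 0, 0]) cube([753, 349, 29]);
translate([33, 0, 373]) cube([753, 349, 29]);
translate([33, 0, 746]) cube([753, 349, 29]);


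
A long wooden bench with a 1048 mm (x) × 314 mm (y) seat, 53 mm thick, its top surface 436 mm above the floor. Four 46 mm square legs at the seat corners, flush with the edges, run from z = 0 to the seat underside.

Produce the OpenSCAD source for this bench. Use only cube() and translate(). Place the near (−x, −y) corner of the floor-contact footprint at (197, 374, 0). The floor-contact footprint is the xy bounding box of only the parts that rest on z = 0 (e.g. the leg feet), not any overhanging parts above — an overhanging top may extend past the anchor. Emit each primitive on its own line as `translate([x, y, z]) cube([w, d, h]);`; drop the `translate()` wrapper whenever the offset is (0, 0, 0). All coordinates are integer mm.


translate([197, 374, 383]) cube([1048, 314, 53]);
translate([197, 374, 0]) cube([46, 46, 383]);
translate([197, 642, 0]) cube([46, 46, 383]);
translate([1199, 374, 0]) cube([46, 46, 383]);
translate([1199, 642, 0]) cube([46, 46, 383]);


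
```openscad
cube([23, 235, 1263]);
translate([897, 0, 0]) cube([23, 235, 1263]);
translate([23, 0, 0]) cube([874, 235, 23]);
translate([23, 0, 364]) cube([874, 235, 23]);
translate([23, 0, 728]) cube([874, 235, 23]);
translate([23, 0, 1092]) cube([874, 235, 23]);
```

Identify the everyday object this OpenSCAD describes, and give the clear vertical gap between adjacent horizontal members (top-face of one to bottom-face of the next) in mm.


A bookshelf. The clear shelf gap is 341 mm.

Two tall side panels with 4 horizontal boards between them — a bookshelf. The first two shelf undersides are at z = 0 and z = 364; with shelf thickness 23, the clear gap is 364 − 0 − 23 = 341 mm.


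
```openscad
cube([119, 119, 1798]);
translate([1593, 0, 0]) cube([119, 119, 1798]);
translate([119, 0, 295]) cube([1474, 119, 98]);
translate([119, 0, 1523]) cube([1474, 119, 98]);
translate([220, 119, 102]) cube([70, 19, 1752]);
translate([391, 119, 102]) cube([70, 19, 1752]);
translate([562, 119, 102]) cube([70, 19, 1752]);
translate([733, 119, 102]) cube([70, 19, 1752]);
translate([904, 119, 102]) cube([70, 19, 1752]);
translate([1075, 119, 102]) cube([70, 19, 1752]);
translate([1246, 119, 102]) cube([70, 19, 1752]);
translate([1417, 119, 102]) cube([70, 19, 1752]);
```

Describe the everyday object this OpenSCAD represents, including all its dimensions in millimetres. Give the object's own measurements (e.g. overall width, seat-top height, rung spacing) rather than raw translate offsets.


A fence section. Two 119×119 mm posts, 1798 mm tall, stand on the floor with a clear span of 1474 mm between their inner faces. Two horizontal rails of 119×98 mm section span the gap between the posts with their undersides at z = 295 mm and z = 1523 mm, flush with the posts' −y face. 8 pickets, each 70 mm wide, 19 mm thick and 1752 mm tall, are fixed to the +y face of the rails with their bottoms at z = 102 mm, spaced across the span with a 101 mm gap after the −x post and between neighbouring pickets, with 106 mm left before the +x post.


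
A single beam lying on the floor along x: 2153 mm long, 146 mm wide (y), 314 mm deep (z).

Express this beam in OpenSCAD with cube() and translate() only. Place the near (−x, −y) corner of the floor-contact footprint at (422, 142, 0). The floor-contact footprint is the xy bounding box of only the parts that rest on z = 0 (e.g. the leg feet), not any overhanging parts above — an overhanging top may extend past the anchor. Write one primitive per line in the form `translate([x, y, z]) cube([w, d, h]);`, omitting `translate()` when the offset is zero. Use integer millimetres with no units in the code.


translate([422, 142, 0]) cube([2153, 146, 314]);


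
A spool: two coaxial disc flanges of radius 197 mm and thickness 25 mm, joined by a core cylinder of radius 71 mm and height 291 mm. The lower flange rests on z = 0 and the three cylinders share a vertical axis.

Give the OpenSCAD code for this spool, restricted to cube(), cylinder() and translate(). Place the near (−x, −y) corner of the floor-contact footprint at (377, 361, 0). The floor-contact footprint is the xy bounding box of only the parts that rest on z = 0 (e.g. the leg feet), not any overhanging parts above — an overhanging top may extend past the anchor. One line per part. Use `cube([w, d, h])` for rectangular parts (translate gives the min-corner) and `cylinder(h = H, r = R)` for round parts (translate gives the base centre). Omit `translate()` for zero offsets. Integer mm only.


translate([574, 558, 0]) cylinder(h = 25, r = 197);
translate([574, 558, 25]) cylinder(h = 291, r = 71);
translate([574, 558, 316]) cylinder(h = 25, r = 197);


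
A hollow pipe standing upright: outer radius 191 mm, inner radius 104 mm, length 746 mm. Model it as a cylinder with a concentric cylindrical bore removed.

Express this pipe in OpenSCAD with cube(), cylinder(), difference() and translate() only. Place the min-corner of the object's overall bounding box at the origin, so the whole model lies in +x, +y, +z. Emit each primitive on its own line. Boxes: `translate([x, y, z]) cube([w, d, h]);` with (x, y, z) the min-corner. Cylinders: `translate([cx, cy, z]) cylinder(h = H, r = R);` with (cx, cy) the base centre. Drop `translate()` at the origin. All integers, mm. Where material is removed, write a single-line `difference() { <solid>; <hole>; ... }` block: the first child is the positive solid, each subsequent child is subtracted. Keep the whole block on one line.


difference() { translate([191, 191, 0]) cylinder(h = 746, r = 191); translate([191, 191, 0]) cylinder(h = 746, r = 104); }


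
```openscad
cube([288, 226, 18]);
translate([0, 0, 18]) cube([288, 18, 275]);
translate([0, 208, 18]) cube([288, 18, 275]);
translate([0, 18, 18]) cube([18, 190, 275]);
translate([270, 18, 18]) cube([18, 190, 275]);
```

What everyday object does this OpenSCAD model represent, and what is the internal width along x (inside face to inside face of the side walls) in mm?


An open box. The internal width is 252 mm.

A 288×226 base slab with four walls standing on it — an open box. The base is 288 mm wide and the walls are 18 mm thick, so the internal width is 288 − 2 × 18 = 252 mm.


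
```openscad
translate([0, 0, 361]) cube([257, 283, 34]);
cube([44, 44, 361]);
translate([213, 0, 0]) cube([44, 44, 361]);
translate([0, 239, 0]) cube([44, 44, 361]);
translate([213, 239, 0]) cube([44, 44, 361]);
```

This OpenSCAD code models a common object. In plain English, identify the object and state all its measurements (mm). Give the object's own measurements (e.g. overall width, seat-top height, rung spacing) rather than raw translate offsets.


A simple wooden stool: a rectangular seat 257 mm (x) by 283 mm (y), 34 mm thick, top face at z = 395 mm, on four square legs, each 44×44 mm in cross-section. The legs rest on z = 0, each flush with a corner of the seat.


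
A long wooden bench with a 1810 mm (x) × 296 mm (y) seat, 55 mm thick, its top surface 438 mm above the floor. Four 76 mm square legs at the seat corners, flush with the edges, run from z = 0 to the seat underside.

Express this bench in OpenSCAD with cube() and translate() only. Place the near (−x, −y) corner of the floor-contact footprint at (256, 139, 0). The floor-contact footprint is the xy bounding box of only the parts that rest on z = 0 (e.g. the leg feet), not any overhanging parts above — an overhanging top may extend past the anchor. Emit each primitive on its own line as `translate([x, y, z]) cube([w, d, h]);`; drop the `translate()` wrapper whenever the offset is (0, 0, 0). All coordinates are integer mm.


translate([256, 139, 383]) cube([1810, 296, 55]);
translate([256, 139, 0]) cube([76, 76, 383]);
translate([256, 359, 0]) cube([76, 76, 383]);
translate([1990, 139, 0]) cube([76, 76, 383]);
translate([1990, 359, 0]) cube([76, 76, 383]);


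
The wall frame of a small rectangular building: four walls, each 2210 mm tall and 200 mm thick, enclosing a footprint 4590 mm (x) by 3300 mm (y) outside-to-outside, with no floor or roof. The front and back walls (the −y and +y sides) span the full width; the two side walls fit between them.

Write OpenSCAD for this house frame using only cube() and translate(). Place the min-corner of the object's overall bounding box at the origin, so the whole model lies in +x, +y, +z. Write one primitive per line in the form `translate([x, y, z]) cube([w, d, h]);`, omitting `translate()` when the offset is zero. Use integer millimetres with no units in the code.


cube([4590, 200, 2210]);
translate([0, 3100, 0]) cube([4590, 200, 2210]);
translate([0, 200, 0]) cube([200, 2900, 2210]);
translate([4390, 200, 0]) cube([200, 2900, 2210]);


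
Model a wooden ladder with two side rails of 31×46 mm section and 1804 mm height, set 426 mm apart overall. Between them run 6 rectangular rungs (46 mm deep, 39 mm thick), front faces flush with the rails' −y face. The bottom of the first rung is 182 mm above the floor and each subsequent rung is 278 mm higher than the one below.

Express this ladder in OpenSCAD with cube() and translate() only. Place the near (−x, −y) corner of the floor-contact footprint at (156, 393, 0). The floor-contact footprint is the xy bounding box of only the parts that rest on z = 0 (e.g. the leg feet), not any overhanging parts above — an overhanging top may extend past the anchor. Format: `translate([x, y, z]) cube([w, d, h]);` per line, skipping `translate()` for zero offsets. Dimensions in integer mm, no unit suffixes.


// rung span = 426 - 2*31 = 364
// rung[k] z = 182 + k*278
translate([156, 393, 0]) cube([31, 46, 1804]);
translate([551, 393, 0]) cube([31, 46, 1804]);
translate([187, 393, 182]) cube([364, 46, 39]);
translate([187, 393, 460]) cube([364, 46, 39]);
translate([187, 393, 738]) cube([364, 46, 39]);
translate([187, 393, 1016]) cube([364, 46, 39]);
translate([187, 393, 1294]) cube([364, 46, 39]);
translate([187, 393, 1572]) cube([364, 46, 39]);


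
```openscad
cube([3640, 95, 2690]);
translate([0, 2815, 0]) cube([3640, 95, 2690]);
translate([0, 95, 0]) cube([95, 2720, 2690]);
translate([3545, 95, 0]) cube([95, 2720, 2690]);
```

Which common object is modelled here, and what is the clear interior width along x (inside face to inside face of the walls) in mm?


A house (or room) frame. The interior width is 3450 mm.

Four 2690 mm walls enclosing a rectangle with no floor or roof — a room or house frame. Outside width is 3640 mm and wall thickness is 95 mm, so the interior width is 3640 − 2 × 95 = 3450 mm.


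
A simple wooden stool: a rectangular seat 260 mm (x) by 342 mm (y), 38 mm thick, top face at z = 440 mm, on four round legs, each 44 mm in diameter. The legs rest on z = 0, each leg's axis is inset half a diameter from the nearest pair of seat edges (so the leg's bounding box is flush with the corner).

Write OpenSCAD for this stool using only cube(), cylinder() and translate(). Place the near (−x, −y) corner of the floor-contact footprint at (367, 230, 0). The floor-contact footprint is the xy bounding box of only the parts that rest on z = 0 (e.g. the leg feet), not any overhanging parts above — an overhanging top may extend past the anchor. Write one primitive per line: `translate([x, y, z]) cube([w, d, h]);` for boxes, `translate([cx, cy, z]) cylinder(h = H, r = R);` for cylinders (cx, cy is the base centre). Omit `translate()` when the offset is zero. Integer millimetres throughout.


// leg_h = 440 - 38 = 402
translate([367, 230, 402]) cube([260, 342, 38]);
translate([389, 252, 0]) cylinder(h = 402, r = 22);
translate([605, 252, 0]) cylinder(h = 402, r = 22);
translate([389, 550, 0]) cylinder(h = 402, r = 22);
translate([605, 550, 0]) cylinder(h = 402, r = 22);


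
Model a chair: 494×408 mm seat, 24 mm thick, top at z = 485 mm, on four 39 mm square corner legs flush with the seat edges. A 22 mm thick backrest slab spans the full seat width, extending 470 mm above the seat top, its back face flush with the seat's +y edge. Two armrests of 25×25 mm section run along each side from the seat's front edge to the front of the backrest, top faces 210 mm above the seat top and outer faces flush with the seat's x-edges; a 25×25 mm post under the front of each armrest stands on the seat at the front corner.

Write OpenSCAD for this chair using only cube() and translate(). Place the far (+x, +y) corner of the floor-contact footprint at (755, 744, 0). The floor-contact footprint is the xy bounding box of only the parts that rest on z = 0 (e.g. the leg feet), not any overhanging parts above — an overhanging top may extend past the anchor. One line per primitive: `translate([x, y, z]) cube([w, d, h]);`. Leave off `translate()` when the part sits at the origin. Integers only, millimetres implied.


// leg_h = 485 - 24 = 461
// arm post h = 210 - 25 = 185
translate([261, 336, 461]) cube([494, 408, 24]);
translate([261, 336, 0]) cube([39, 39, 461]);
translate([716, 336, 0]) cube([39, 39, 461]);
translate([261, 705, 0]) cube([39, 39, 461]);
translate([716, 705, 0]) cube([39, 39, 461]);
translate([261, 722, 485]) cube([494, 22, 470]);
translate([261, 336, 670]) cube([25, 386, 25]);
translate([730, 336, 670]) cube([25, 386, 25]);
translate([261, 336, 485]) cube([25, 25, 185]);
translate([730, 336, 485]) cube([25, 25, 185]);


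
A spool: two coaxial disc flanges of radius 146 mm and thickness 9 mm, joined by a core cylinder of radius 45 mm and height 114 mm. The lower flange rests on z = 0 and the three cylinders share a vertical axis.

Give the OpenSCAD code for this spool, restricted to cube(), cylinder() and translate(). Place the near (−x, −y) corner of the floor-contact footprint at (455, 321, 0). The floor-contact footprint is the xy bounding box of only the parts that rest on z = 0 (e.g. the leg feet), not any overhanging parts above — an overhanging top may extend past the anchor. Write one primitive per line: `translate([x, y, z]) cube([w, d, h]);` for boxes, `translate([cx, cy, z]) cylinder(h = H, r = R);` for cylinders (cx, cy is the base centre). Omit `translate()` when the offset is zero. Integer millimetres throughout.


translate([601, 467, 0]) cylinder(h = 9, r = 146);
translate([601, 467, 9]) cylinder(h = 114, r = 45);
translate([601, 467, 123]) cylinder(h = 9, r = 146);


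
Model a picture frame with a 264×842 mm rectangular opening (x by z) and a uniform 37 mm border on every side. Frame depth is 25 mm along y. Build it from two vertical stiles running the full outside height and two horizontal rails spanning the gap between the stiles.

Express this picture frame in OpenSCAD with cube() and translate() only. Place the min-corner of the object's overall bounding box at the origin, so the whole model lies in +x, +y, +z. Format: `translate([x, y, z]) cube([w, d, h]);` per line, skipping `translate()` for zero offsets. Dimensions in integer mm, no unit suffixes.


cube([37, 25, 916]);
translate([301, 0, 0]) cube([37, 25, 916]);
translate([37, 0, 0]) cube([264, 25, 37]);
translate([37, 0, 879]) cube([264, 25, 37]);


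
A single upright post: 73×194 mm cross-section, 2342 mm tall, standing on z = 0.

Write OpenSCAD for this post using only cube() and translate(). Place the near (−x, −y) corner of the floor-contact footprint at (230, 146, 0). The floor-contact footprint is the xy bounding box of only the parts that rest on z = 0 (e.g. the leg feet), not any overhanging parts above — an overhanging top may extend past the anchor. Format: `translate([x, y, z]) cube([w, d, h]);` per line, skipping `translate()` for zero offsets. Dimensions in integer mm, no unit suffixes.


translate([230, 146, 0]) cube([73, 194, 2342]);


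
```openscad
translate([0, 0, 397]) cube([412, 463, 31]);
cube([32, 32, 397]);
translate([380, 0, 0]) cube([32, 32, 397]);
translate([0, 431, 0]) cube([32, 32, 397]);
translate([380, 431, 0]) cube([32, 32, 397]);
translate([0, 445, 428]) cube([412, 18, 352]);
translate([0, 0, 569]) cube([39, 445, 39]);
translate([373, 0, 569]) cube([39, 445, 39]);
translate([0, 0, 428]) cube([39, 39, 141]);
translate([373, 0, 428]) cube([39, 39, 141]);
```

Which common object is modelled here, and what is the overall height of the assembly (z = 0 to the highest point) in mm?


A chair. The overall height is 780 mm.

A slab on four corner posts with a tall panel at the back — a chair. The seat slab sits at z = 397 with thickness 31, and the 352 mm backrest starts at the seat top, so the overall height is 397 + 31 + 352 = 780 mm.


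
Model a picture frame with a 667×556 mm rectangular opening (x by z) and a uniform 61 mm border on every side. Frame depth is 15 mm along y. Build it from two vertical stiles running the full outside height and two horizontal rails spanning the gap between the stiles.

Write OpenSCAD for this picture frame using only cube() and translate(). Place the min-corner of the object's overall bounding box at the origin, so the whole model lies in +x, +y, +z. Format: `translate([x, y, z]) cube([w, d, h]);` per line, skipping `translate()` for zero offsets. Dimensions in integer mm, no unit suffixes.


cube([61, 15, 678]);
translate([728, 0, 0]) cube([61, 15, 678]);
translate([61, 0, 0]) cube([667, 15, 61]);
translate([61, 0, 617]) cube([667, 15, 61]);


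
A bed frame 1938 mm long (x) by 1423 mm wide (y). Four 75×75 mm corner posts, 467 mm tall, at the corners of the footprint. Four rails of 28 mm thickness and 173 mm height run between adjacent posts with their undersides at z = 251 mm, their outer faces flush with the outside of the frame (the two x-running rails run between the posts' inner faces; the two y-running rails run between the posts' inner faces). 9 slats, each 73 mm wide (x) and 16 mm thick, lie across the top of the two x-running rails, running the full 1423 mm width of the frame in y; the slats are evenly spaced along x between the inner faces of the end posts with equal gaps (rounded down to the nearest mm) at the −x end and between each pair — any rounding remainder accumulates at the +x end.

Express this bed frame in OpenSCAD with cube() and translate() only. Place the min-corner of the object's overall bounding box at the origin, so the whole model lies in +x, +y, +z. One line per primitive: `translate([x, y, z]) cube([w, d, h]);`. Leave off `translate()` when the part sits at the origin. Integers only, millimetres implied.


cube([75, 75, 467]);
translate([0, 1348, 0]) cube([75, 75, 467]);
translate([1863, 0, 0]) cube([75, 75, 467]);
translate([1863, 1348, 0]) cube([75, 75, 467]);
translate([75, 0, 251]) cube([1788, 28, 173]);
translate([75, 1395, 251]) cube([1788, 28, 173]);
translate([0, 75, 251]) cube([28, 1273, 173]);
translate([1910, 75, 251]) cube([28, 1273, 173]);
translate([188, 0, 424]) cube([73, 1423, 16]);
translate([374, 0, 424]) cube([73, 1423, 16]);
translate([560, 0, 424]) cube([73, 1423, 16]);
translate([746, 0, 424]) cube([73, 1423, 16]);
translate([932, 0, 424]) cube([73, 1423, 16]);
translate([1118, 0, 424]) cube([73, 1423, 16]);
translate([1304, 0, 424]) cube([73, 1423, 16]);
translate([1490, 0, 424]) cube([73, 1423, 16]);
translate([1676, 0, 424]) cube([73, 1423, 16]);


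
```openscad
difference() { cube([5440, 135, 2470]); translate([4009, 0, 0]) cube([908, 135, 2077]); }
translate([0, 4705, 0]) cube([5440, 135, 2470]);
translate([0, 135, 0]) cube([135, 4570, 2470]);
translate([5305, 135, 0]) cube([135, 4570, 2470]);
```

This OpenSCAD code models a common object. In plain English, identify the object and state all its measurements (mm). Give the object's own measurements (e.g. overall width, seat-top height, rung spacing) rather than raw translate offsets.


A single room: four walls, each 2470 mm tall and 135 mm thick, enclosing an outside footprint 5440×4840 mm (x × y), no floor or roof. The front and back walls (−y and +y sides) run the full x-width; the side walls fit between their inner faces. A door opening 908 mm wide and 2077 mm tall is cut through the front wall from the floor up, its −x edge 4009 mm from the wall's −x end.


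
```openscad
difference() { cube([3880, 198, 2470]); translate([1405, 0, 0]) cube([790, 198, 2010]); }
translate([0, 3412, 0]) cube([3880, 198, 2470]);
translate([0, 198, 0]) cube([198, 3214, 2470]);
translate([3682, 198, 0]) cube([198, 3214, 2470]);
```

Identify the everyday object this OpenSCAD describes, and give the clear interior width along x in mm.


A single room. The interior width is 3484 mm.

Four walls enclosing a rectangle with a door in the front wall — a room. Outside width 3880 minus two 198 mm walls gives 3484 mm.


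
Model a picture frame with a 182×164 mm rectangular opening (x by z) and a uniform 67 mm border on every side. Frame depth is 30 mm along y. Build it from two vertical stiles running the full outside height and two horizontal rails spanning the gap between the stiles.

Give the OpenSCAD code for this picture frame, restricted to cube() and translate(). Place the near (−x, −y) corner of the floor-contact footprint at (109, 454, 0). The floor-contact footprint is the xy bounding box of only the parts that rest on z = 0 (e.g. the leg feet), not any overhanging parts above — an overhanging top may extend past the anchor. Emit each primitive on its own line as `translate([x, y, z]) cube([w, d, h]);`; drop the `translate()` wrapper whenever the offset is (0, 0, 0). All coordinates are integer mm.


translate([109, 454, 0]) cube([67, 30, 298]);
translate([358, 454, 0]) cube([67, 30, 298]);
translate([176, 454, 0]) cube([182, 30, 67]);
translate([176, 454, 231]) cube([182, 30, 67]);


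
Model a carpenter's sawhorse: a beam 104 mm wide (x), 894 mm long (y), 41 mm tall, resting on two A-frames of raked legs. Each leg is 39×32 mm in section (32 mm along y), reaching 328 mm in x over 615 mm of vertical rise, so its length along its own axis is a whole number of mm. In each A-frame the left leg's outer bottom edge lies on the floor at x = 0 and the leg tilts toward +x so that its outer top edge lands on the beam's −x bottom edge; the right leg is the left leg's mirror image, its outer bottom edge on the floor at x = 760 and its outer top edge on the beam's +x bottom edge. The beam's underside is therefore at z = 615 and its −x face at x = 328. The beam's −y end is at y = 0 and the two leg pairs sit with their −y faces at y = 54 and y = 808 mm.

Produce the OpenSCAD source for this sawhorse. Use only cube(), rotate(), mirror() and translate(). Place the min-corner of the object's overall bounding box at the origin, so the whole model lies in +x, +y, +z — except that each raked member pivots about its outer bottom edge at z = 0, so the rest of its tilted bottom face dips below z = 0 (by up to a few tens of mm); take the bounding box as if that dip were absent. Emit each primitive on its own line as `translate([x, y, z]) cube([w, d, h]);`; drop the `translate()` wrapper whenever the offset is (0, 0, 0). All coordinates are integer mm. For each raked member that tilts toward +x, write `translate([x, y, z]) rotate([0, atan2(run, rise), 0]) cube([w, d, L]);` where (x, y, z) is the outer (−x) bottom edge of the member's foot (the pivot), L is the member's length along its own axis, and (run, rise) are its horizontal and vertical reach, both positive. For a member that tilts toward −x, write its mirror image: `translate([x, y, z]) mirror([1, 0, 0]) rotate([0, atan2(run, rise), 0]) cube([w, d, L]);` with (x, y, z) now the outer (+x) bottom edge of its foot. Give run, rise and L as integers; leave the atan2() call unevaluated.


translate([328, 0, 615]) cube([104, 894, 41]);
translate([0, 54, 0]) rotate([0, atan2(328, 615), 0]) cube([39, 32, 697]);
translate([760, 54, 0]) mirror([1, 0, 0]) rotate([0, atan2(328, 615), 0]) cube([39, 32, 697]);
translate([0, 808, 0]) rotate([0, atan2(328, 615), 0]) cube([39, 32, 697]);
translate([760, 808, 0]) mirror([1, 0, 0]) rotate([0, atan2(328, 615), 0]) cube([39, 32, 697]);


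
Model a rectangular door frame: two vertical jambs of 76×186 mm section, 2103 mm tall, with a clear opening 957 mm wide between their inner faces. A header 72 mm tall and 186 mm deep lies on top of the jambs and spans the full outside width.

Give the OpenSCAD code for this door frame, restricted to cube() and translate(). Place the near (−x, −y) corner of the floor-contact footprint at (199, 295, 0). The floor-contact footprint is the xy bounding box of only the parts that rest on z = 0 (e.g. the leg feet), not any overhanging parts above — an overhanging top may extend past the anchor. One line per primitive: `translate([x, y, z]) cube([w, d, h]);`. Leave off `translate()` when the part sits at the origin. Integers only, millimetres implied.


translate([199, 295, 0]) cube([76, 186, 2103]);
translate([1232, 295, 0]) cube([76, 186, 2103]);
translate([199, 295, 2103]) cube([1109, 186, 72]);


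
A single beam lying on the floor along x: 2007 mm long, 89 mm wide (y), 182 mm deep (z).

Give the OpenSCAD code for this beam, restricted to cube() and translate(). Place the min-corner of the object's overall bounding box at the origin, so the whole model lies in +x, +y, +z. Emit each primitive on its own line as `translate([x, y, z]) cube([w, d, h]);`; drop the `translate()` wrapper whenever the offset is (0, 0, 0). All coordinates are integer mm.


cube([2007, 89, 182]);


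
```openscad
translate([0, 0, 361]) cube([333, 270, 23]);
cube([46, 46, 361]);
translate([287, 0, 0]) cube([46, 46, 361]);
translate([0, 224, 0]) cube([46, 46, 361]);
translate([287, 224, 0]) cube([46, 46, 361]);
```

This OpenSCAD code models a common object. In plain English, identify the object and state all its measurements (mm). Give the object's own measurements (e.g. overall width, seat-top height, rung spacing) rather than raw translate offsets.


A simple wooden stool: a rectangular seat 333 mm (x) by 270 mm (y), 23 mm thick, top face at z = 384 mm, on four square legs, each 46×46 mm in cross-section. The legs rest on z = 0, each flush with a corner of the seat.


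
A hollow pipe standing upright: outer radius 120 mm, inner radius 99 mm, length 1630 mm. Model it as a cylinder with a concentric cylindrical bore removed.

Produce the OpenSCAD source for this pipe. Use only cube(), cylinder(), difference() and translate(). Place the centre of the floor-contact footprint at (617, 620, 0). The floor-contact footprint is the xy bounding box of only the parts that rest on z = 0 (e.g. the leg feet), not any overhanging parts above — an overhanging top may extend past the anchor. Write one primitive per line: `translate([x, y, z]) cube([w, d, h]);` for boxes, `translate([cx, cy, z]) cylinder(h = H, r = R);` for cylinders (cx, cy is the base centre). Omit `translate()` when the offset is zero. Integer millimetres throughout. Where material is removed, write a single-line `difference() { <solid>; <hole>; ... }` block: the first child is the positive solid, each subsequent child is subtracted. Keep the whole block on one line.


difference() { translate([617, 620, 0]) cylinder(h = 1630, r = 120); translate([617, 620, 0]) cylinder(h = 1630, r = 99); }


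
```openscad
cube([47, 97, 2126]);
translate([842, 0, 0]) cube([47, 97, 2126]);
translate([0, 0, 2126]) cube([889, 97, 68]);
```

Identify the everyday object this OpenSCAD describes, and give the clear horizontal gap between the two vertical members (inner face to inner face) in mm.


A door frame. The clear opening width is 795 mm.

Two 2126 mm tall posts with a header on top — a door frame. The left jamb is 47 mm wide at x = 0; the right jamb starts at x = 842. The clear opening is 842 − 47 = 795 mm.


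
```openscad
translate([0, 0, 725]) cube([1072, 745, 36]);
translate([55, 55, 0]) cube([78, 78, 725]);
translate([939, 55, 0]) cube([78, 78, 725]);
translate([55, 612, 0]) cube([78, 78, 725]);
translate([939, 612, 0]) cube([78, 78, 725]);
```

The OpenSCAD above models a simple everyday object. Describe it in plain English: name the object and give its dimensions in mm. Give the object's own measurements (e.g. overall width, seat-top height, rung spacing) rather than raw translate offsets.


A table: top 1072 mm (x) × 745 mm (y), 36 mm thick, upper face at z = 761 mm, on four 78×78 mm square legs, each inset 55 mm from the nearest pair of top edges from z = 0 to the bottom of the top.


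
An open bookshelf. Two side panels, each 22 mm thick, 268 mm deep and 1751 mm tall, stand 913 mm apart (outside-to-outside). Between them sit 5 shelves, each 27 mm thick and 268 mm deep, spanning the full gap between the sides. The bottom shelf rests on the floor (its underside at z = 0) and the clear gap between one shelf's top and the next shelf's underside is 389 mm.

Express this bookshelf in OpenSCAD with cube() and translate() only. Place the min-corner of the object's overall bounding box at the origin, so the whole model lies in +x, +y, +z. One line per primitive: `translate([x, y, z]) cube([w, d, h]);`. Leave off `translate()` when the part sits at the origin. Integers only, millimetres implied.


cube([22, 268, 1751]);
translate([891, 0, 0]) cube([22, 268, 1751]);
translate([22, 0, 0]) cube([869, 268, 27]);
translate([22, 0, 416]) cube([869, 268, 27]);
translate([22, 0, 832]) cube([869, 268, 27]);
translate([22, 0, 1248]) cube([869, 268, 27]);
translate([22, 0, 1664]) cube([869, 268, 27]);


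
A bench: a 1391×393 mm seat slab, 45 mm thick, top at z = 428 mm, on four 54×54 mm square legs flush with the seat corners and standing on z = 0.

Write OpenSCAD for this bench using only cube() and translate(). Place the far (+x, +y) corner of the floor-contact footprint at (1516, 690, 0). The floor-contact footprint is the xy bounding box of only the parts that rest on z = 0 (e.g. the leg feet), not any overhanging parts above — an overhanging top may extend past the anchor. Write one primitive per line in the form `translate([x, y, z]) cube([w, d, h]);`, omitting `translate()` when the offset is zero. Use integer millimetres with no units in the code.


translate([125, 297, 383]) cube([1391, 393, 45]);
translate([125, 297, 0]) cube([54, 54, 383]);
translate([125, 636, 0]) cube([54, 54, 383]);
translate([1462, 297, 0]) cube([54, 54, 383]);
translate([1462, 636, 0]) cube([54, 54, 383]);
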